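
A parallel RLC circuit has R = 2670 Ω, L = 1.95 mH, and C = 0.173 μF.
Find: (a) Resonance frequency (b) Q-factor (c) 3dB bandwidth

Step 1 — Resonance: ω₀ = 1/√(LC) = 1/√(0.00195·1.73e-07) = 5.445e+04 rad/s.
Step 2 — f₀ = ω₀/(2π) = 8665 Hz.
Step 3 — Parallel Q: Q = R/(ω₀L) = 2670/(5.445e+04·0.00195) = 25.15.
Step 4 — Bandwidth: Δω = ω₀/Q = 2165 rad/s; BW = Δω/(2π) = 344.6 Hz.

(a) f₀ = 8665 Hz  (b) Q = 25.15  (c) BW = 344.6 Hz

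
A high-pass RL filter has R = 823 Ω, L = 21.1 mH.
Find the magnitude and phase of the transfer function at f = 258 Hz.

Step 1 — Angular frequency: ω = 2π·258 = 1621 rad/s.
Step 2 — Transfer function: H(jω) = jωL/(R + jωL).
Step 3 — Numerator jωL = j·34.2; denominator R + jωL = 823 + j34.2.
Step 4 — H = 0.001724 + j0.04149.
Step 5 — Magnitude: |H| = 0.04152 (-27.6 dB); phase: φ = 87.6°.

|H| = 0.04152 (-27.6 dB), φ = 87.6°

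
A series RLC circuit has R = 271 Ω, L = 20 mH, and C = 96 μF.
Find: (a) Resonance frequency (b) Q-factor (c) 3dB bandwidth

Step 1 — Resonance: ω₀ = 1/√(LC) = 1/√(0.02·9.6e-05) = 721.7 rad/s.
Step 2 — f₀ = ω₀/(2π) = 114.9 Hz.
Step 3 — Series Q: Q = ω₀L/R = 721.7·0.02/271 = 0.05326.
Step 4 — Bandwidth: Δω = ω₀/Q = 1.355e+04 rad/s; BW = Δω/(2π) = 2157 Hz.

(a) f₀ = 114.9 Hz  (b) Q = 0.05326  (c) BW = 2157 Hz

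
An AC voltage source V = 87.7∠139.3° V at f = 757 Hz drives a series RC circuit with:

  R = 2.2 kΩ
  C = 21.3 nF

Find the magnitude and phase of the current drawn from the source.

Step 1 — Angular frequency: ω = 2π·f = 2π·757 = 4756 rad/s.
Step 2 — Component impedances:
  R: Z = R = 2200 Ω
  C: Z = 1/(jωC) = -j/(ω·C) = 0 - j9871 Ω
Step 3 — Series combination: Z_total = R + C = 2200 - j9871 Ω = 1.011e+04∠-77.4° Ω.
Step 4 — Source phasor: V = 87.7∠139.3° V = -66.49 + j57.19 V.
Step 5 — Ohm's law: I = V / Z_total = (-66.49 + j57.19) / (2200 - j9871) = -0.00695 - j0.005187 A.
Step 6 — Convert to polar: |I| = 0.008672 A, ∠I = -143.3°.

I = 0.008672∠-143.3° A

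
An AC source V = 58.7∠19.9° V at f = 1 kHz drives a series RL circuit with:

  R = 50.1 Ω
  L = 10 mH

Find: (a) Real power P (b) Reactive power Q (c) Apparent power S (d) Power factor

Step 1 — Angular frequency: ω = 2π·f = 2π·1000 = 6283 rad/s.
Step 2 — Component impedances:
  R: Z = R = 50.1 Ω
  L: Z = jωL = j·6283·0.01 = 0 + j62.83 Ω
Step 3 — Series combination: Z_total = R + L = 50.1 + j62.83 Ω = 80.36∠51.4° Ω.
Step 4 — Source phasor: V = 58.7∠19.9° V = 55.19 + j19.98 V.
Step 5 — Current: I = V / Z = 0.6226 - j0.382 A = 0.7305∠-31.5° A.
Step 6 — Complex power: S = V·I* = 26.73 + j33.52 VA.
Step 7 — Real power: P = Re(S) = 26.73 W.
Step 8 — Reactive power: Q = Im(S) = 33.52 VAR.
Step 9 — Apparent power: |S| = 42.88 VA.
Step 10 — Power factor: PF = P/|S| = 0.6234 (lagging).

(a) P = 26.73 W  (b) Q = 33.52 VAR  (c) S = 42.88 VA  (d) PF = 0.6234 (lagging)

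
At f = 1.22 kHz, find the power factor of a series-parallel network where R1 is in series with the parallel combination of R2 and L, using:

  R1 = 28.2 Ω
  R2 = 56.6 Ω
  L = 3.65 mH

Step 1 — Angular frequency: ω = 2π·f = 2π·1220 = 7665 rad/s.
Step 2 — Component impedances:
  R1: Z = R = 28.2 Ω
  R2: Z = R = 56.6 Ω
  L: Z = jωL = j·7665·0.00365 = 0 + j27.98 Ω
Step 3 — Parallel branch: R2 || L = 1/(1/R2 + 1/L) = 11.11 + j22.48 Ω.
Step 4 — Series with R1: Z_total = R1 + (R2 || L) = 39.31 + j22.48 Ω = 45.29∠29.8° Ω.
Step 5 — Power factor: PF = cos(φ) = Re(Z)/|Z| = 39.315/45.29 = 0.8681.
Step 6 — Type: Im(Z) = 22.48 ⇒ lagging (phase φ = 29.8°).

PF = 0.8681 (lagging, φ = 29.8°)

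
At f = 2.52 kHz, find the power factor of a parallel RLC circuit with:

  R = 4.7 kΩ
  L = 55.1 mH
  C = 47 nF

Step 1 — Angular frequency: ω = 2π·f = 2π·2520 = 1.583e+04 rad/s.
Step 2 — Component impedances:
  R: Z = R = 4700 Ω
  L: Z = jωL = j·1.583e+04·0.0551 = 0 + j872.4 Ω
  C: Z = 1/(jωC) = -j/(ω·C) = 0 - j1344 Ω
Step 3 — Parallel combination: 1/Z_total = 1/R + 1/L + 1/C; Z_total = 1028 + j1943 Ω = 2198∠62.1° Ω.
Step 4 — Power factor: PF = cos(φ) = Re(Z)/|Z| = 1028.33/2198.44 = 0.4678.
Step 5 — Type: Im(Z) = 1943 ⇒ lagging (phase φ = 62.1°).

PF = 0.4678 (lagging, φ = 62.1°)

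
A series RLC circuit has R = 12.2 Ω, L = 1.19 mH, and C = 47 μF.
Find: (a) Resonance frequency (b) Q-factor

Step 1 — Resonance condition Im(Z)=0 gives ω₀ = 1/√(LC).
Step 2 — ω₀ = 1/√(0.00119·4.7e-05) = 4228 rad/s.
Step 3 — f₀ = ω₀/(2π) = 673 Hz.
Step 4 — Series Q: Q = ω₀L/R = 4228·0.00119/12.2 = 0.4124.

(a) f₀ = 673 Hz  (b) Q = 0.4124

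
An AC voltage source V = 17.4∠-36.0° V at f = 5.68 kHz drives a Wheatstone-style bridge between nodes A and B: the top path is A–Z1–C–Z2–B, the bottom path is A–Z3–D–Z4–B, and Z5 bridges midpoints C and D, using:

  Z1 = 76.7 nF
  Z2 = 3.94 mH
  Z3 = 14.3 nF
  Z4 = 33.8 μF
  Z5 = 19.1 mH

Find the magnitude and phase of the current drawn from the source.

Step 1 — Angular frequency: ω = 2π·f = 2π·5680 = 3.569e+04 rad/s.
Step 2 — Component impedances:
  Z1: Z = 1/(jωC) = -j/(ω·C) = 0 - j365.3 Ω
  Z2: Z = jωL = j·3.569e+04·0.00394 = 0 + j140.6 Ω
  Z3: Z = 1/(jωC) = -j/(ω·C) = 0 - j1959 Ω
  Z4: Z = 1/(jωC) = -j/(ω·C) = 0 - j0.829 Ω
  Z5: Z = jωL = j·3.569e+04·0.0191 = 0 + j681.7 Ω
Step 3 — Bridge requires nodal analysis (the Z5 bridge couples midpoints C and D, so the two paths cannot be reduced to a simple series/parallel combination). Setting node B to ground and injecting 1 A at node A, the 3-node admittance system at A, C, D solves to V_A = Z_AB = 0 - j220.8 Ω = 220.8∠-90.0° Ω.
Step 4 — Source phasor: V = 17.4∠-36.0° V = 14.08 - j10.23 V.
Step 5 — Ohm's law: I = V / Z_total = (14.08 - j10.23) / (0 - j220.8) = 0.04632 + j0.06376 A.
Step 6 — Convert to polar: |I| = 0.07881 A, ∠I = 54.0°.

I = 0.07881∠54.0° A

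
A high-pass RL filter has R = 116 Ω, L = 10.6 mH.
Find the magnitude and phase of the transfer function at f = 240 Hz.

Step 1 — Angular frequency: ω = 2π·240 = 1508 rad/s.
Step 2 — Transfer function: H(jω) = jωL/(R + jωL).
Step 3 — Numerator jωL = j·15.98; denominator R + jωL = 116 + j15.98.
Step 4 — H = 0.01863 + j0.1352.
Step 5 — Magnitude: |H| = 0.1365 (-17.3 dB); phase: φ = 82.2°.

|H| = 0.1365 (-17.3 dB), φ = 82.2°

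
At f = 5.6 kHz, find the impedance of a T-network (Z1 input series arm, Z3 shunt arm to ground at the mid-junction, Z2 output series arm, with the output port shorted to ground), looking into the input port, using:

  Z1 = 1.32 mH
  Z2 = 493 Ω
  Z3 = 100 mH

Step 1 — Angular frequency: ω = 2π·f = 2π·5600 = 3.519e+04 rad/s.
Step 2 — Component impedances:
  Z1: Z = jωL = j·3.519e+04·0.00132 = 0 + j46.45 Ω
  Z2: Z = R = 493 Ω
  Z3: Z = jωL = j·3.519e+04·0.1 = 0 + j3519 Ω
Step 3 — With the output port shorted to ground, the output series arm Z2 runs from the junction to ground; the shunt arm Z3 also runs from the junction to ground. They appear in parallel: Z3 || Z2 = 483.5 + j67.75 Ω.
Step 4 — Series with input arm Z1: Z_in = Z1 + (Z3 || Z2) = 483.5 + j114.2 Ω = 496.8∠13.3° Ω.

Z = 483.5 + j114.2 Ω = 496.8∠13.3° Ω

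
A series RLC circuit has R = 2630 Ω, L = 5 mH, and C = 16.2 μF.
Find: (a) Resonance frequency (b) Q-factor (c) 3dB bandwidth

Step 1 — Resonance condition Im(Z)=0 gives ω₀ = 1/√(LC).
Step 2 — ω₀ = 1/√(0.005·1.62e-05) = 3514 rad/s.
Step 3 — f₀ = ω₀/(2π) = 559.2 Hz.
Step 4 — Series Q: Q = ω₀L/R = 3514·0.005/2630 = 0.00668.
Step 5 — 3dB bandwidth: Δω = ω₀/Q = 5.26e+05 rad/s; BW = Δω/(2π) = 8.372e+04 Hz.

(a) f₀ = 559.2 Hz  (b) Q = 0.00668  (c) BW = 8.372e+04 Hz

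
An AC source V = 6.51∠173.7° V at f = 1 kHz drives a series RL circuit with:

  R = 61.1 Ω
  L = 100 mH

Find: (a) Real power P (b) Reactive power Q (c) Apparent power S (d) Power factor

Step 1 — Angular frequency: ω = 2π·f = 2π·1000 = 6283 rad/s.
Step 2 — Component impedances:
  R: Z = R = 61.1 Ω
  L: Z = jωL = j·6283·0.1 = 0 + j628.3 Ω
Step 3 — Series combination: Z_total = R + L = 61.1 + j628.3 Ω = 631.3∠84.4° Ω.
Step 4 — Source phasor: V = 6.51∠173.7° V = -6.471 + j0.7144 V.
Step 5 — Current: I = V / Z = 0.0001342 + j0.01031 A = 0.01031∠89.3° A.
Step 6 — Complex power: S = V·I* = 0.006498 + j0.06682 VA.
Step 7 — Real power: P = Re(S) = 0.006498 W.
Step 8 — Reactive power: Q = Im(S) = 0.06682 VAR.
Step 9 — Apparent power: |S| = 0.06713 VA.
Step 10 — Power factor: PF = P/|S| = 0.09679 (lagging).

(a) P = 0.006498 W  (b) Q = 0.06682 VAR  (c) S = 0.06713 VA  (d) PF = 0.09679 (lagging)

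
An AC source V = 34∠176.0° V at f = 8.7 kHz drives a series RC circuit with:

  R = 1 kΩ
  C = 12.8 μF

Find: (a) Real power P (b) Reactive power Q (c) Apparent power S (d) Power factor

Step 1 — Angular frequency: ω = 2π·f = 2π·8700 = 5.466e+04 rad/s.
Step 2 — Component impedances:
  R: Z = R = 1000 Ω
  C: Z = 1/(jωC) = -j/(ω·C) = 0 - j1.429 Ω
Step 3 — Series combination: Z_total = R + C = 1000 - j1.429 Ω = 1000∠-0.1° Ω.
Step 4 — Source phasor: V = 34∠176.0° V = -33.92 + j2.372 V.
Step 5 — Current: I = V / Z = -0.03392 + j0.002323 A = 0.034∠176.1° A.
Step 6 — Complex power: S = V·I* = 1.156 - j0.001652 VA.
Step 7 — Real power: P = Re(S) = 1.156 W.
Step 8 — Reactive power: Q = Im(S) = -0.001652 VAR.
Step 9 — Apparent power: |S| = 1.156 VA.
Step 10 — Power factor: PF = P/|S| = 1 (leading).

(a) P = 1.156 W  (b) Q = -0.001652 VAR  (c) S = 1.156 VA  (d) PF = 1 (leading)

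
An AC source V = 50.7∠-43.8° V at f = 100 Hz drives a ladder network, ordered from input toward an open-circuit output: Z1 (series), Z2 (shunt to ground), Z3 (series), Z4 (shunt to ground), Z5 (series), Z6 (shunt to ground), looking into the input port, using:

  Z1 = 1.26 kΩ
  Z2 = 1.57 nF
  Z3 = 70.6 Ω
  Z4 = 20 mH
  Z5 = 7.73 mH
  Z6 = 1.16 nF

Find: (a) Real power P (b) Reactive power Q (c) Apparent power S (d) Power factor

Step 1 — Angular frequency: ω = 2π·f = 2π·100 = 628.3 rad/s.
Step 2 — Component impedances:
  Z1: Z = R = 1260 Ω
  Z2: Z = 1/(jωC) = -j/(ω·C) = 0 - j1.014e+06 Ω
  Z3: Z = R = 70.6 Ω
  Z4: Z = jωL = j·628.3·0.02 = 0 + j12.57 Ω
  Z5: Z = jωL = j·628.3·0.00773 = 0 + j4.857 Ω
  Z6: Z = 1/(jωC) = -j/(ω·C) = 0 - j1.372e+06 Ω
Step 3 — Ladder network (open output): work backward from the far end, alternating series and parallel combinations. Z_in = 1331 + j12.56 Ω = 1331∠0.5° Ω.
Step 4 — Source phasor: V = 50.7∠-43.8° V = 36.59 - j35.09 V.
Step 5 — Current: I = V / Z = 0.02725 - j0.02663 A = 0.0381∠-44.3° A.
Step 6 — Complex power: S = V·I* = 1.932 + j0.01824 VA.
Step 7 — Real power: P = Re(S) = 1.932 W.
Step 8 — Reactive power: Q = Im(S) = 0.01824 VAR.
Step 9 — Apparent power: |S| = 1.932 VA.
Step 10 — Power factor: PF = P/|S| = 1 (lagging).

(a) P = 1.932 W  (b) Q = 0.01824 VAR  (c) S = 1.932 VA  (d) PF = 1 (lagging)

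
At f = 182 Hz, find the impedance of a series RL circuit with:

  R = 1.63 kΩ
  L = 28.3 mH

Step 1 — Angular frequency: ω = 2π·f = 2π·182 = 1144 rad/s.
Step 2 — Component impedances:
  R: Z = R = 1630 Ω
  L: Z = jωL = j·1144·0.0283 = 0 + j32.36 Ω
Step 3 — Series combination: Z_total = R + L = 1630 + j32.36 Ω = 1630∠1.1° Ω.

Z = 1630 + j32.36 Ω = 1630∠1.1° Ω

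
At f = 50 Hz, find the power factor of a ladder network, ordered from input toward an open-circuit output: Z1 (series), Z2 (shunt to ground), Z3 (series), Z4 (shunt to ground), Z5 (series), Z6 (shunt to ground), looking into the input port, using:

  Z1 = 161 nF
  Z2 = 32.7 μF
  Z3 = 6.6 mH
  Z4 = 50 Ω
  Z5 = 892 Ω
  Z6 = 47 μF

Step 1 — Angular frequency: ω = 2π·f = 2π·50 = 314.2 rad/s.
Step 2 — Component impedances:
  Z1: Z = 1/(jωC) = -j/(ω·C) = 0 - j1.977e+04 Ω
  Z2: Z = 1/(jωC) = -j/(ω·C) = 0 - j97.34 Ω
  Z3: Z = jωL = j·314.2·0.0066 = 0 + j2.073 Ω
  Z4: Z = R = 50 Ω
  Z5: Z = R = 892 Ω
  Z6: Z = 1/(jωC) = -j/(ω·C) = 0 - j67.73 Ω
Step 3 — Ladder network (open output): work backward from the far end, alternating series and parallel combinations. Z_in = 39.52 - j1.979e+04 Ω = 1.979e+04∠-89.9° Ω.
Step 4 — Power factor: PF = cos(φ) = Re(Z)/|Z| = 39.52/1.979e+04 = 0.001997.
Step 5 — Type: Im(Z) = -1.979e+04 ⇒ leading (phase φ = -89.9°).

PF = 0.001997 (leading, φ = -89.9°)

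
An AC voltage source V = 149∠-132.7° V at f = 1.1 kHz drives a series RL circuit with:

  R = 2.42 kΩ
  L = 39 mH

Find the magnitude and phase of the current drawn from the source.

Step 1 — Angular frequency: ω = 2π·f = 2π·1100 = 6912 rad/s.
Step 2 — Component impedances:
  R: Z = R = 2420 Ω
  L: Z = jωL = j·6912·0.039 = 0 + j269.5 Ω
Step 3 — Series combination: Z_total = R + L = 2420 + j269.5 Ω = 2435∠6.4° Ω.
Step 4 — Source phasor: V = 149∠-132.7° V = -101 - j109.5 V.
Step 5 — Ohm's law: I = V / Z_total = (-101 - j109.5) / (2420 + j269.5) = -0.04622 - j0.0401 A.
Step 6 — Convert to polar: |I| = 0.06119 A, ∠I = -139.1°.

I = 0.06119∠-139.1° A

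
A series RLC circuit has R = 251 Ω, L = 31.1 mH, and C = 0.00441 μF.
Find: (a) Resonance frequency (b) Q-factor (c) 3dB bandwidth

Step 1 — Resonance condition Im(Z)=0 gives ω₀ = 1/√(LC).
Step 2 — ω₀ = 1/√(0.0311·4.41e-09) = 8.539e+04 rad/s.
Step 3 — f₀ = ω₀/(2π) = 1.359e+04 Hz.
Step 4 — Series Q: Q = ω₀L/R = 8.539e+04·0.0311/251 = 10.58.
Step 5 — 3dB bandwidth: Δω = ω₀/Q = 8071 rad/s; BW = Δω/(2π) = 1284 Hz.

(a) f₀ = 1.359e+04 Hz  (b) Q = 10.58  (c) BW = 1284 Hz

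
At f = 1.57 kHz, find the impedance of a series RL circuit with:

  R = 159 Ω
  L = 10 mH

Step 1 — Angular frequency: ω = 2π·f = 2π·1570 = 9865 rad/s.
Step 2 — Component impedances:
  R: Z = R = 159 Ω
  L: Z = jωL = j·9865·0.01 = 0 + j98.65 Ω
Step 3 — Series combination: Z_total = R + L = 159 + j98.65 Ω = 187.1∠31.8° Ω.

Z = 159 + j98.65 Ω = 187.1∠31.8° Ω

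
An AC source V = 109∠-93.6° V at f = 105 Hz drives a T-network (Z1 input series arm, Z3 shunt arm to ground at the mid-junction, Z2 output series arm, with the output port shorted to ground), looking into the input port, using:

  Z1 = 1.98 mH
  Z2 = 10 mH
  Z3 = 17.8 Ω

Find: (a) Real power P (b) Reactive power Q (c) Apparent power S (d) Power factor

Step 1 — Angular frequency: ω = 2π·f = 2π·105 = 659.7 rad/s.
Step 2 — Component impedances:
  Z1: Z = jωL = j·659.7·0.00198 = 0 + j1.306 Ω
  Z2: Z = jωL = j·659.7·0.01 = 0 + j6.597 Ω
  Z3: Z = R = 17.8 Ω
Step 3 — With the output port shorted to ground, the output series arm Z2 runs from the junction to ground; the shunt arm Z3 also runs from the junction to ground. They appear in parallel: Z3 || Z2 = 2.15 + j5.801 Ω.
Step 4 — Series with input arm Z1: Z_in = Z1 + (Z3 || Z2) = 2.15 + j7.107 Ω = 7.425∠73.2° Ω.
Step 5 — Source phasor: V = 109∠-93.6° V = -6.844 - j108.8 V.
Step 6 — Current: I = V / Z = -14.29 - j3.36 A = 14.68∠-166.8° A.
Step 7 — Complex power: S = V·I* = 463.3 + j1532 VA.
Step 8 — Real power: P = Re(S) = 463.3 W.
Step 9 — Reactive power: Q = Im(S) = 1532 VAR.
Step 10 — Apparent power: |S| = 1600 VA.
Step 11 — Power factor: PF = P/|S| = 0.2896 (lagging).

(a) P = 463.3 W  (b) Q = 1532 VAR  (c) S = 1600 VA  (d) PF = 0.2896 (lagging)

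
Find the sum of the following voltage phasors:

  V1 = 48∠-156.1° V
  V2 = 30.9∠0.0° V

Step 1 — Convert each phasor to rectangular form:
  V1 = 48·(cos(-156.1°) + j·sin(-156.1°)) = -43.88 - j19.45 V
  V2 = 30.9·(cos(0.0°) + j·sin(0.0°)) = 30.9 V
Step 2 — Sum components: V_total = -12.98 - j19.45 V.
Step 3 — Convert to polar: |V_total| = 23.38 V, ∠V_total = -123.7°.

V_total = 23.38∠-123.7° V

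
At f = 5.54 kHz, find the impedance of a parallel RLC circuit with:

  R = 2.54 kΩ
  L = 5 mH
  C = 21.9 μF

Step 1 — Angular frequency: ω = 2π·f = 2π·5540 = 3.481e+04 rad/s.
Step 2 — Component impedances:
  R: Z = R = 2540 Ω
  L: Z = jωL = j·3.481e+04·0.005 = 0 + j174 Ω
  C: Z = 1/(jωC) = -j/(ω·C) = 0 - j1.312 Ω
Step 3 — Parallel combination: 1/Z_total = 1/R + 1/L + 1/C; Z_total = 0.0006878 - j1.322 Ω = 1.322∠-90.0° Ω.

Z = 0.0006878 - j1.322 Ω = 1.322∠-90.0° Ω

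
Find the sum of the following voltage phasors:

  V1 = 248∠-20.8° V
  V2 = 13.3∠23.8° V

Step 1 — Convert each phasor to rectangular form:
  V1 = 248·(cos(-20.8°) + j·sin(-20.8°)) = 231.8 - j88.07 V
  V2 = 13.3·(cos(23.8°) + j·sin(23.8°)) = 12.17 + j5.367 V
Step 2 — Sum components: V_total = 244 - j82.7 V.
Step 3 — Convert to polar: |V_total| = 257.6 V, ∠V_total = -18.7°.

V_total = 257.6∠-18.7° V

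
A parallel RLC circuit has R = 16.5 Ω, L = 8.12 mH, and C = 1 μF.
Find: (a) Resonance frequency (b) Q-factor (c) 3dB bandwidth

Step 1 — Resonance: ω₀ = 1/√(LC) = 1/√(0.00812·1e-06) = 1.11e+04 rad/s.
Step 2 — f₀ = ω₀/(2π) = 1766 Hz.
Step 3 — Parallel Q: Q = R/(ω₀L) = 16.5/(1.11e+04·0.00812) = 0.1831.
Step 4 — Bandwidth: Δω = ω₀/Q = 6.061e+04 rad/s; BW = Δω/(2π) = 9646 Hz.

(a) f₀ = 1766 Hz  (b) Q = 0.1831  (c) BW = 9646 Hz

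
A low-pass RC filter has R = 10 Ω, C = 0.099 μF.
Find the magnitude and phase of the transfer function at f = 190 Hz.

Step 1 — Angular frequency: ω = 2π·190 = 1194 rad/s.
Step 2 — Transfer function: H(jω) = 1/(1 + jωRC).
Step 3 — Denominator: 1 + jωRC = 1 + j·1194·10·9.9e-08 = 1 + j0.001182.
Step 4 — H = 1 - j0.001182.
Step 5 — Magnitude: |H| = 1 (-0.0 dB); phase: φ = -0.1°.

|H| = 1 (-0.0 dB), φ = -0.1°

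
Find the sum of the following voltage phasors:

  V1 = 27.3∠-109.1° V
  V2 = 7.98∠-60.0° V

Step 1 — Convert each phasor to rectangular form:
  V1 = 27.3·(cos(-109.1°) + j·sin(-109.1°)) = -8.933 - j25.8 V
  V2 = 7.98·(cos(-60.0°) + j·sin(-60.0°)) = 3.99 - j6.911 V
Step 2 — Sum components: V_total = -4.943 - j32.71 V.
Step 3 — Convert to polar: |V_total| = 33.08 V, ∠V_total = -98.6°.

V_total = 33.08∠-98.6° V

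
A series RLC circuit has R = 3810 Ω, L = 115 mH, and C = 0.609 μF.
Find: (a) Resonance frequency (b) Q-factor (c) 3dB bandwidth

Step 1 — Resonance condition Im(Z)=0 gives ω₀ = 1/√(LC).
Step 2 — ω₀ = 1/√(0.115·6.09e-07) = 3779 rad/s.
Step 3 — f₀ = ω₀/(2π) = 601.4 Hz.
Step 4 — Series Q: Q = ω₀L/R = 3779·0.115/3810 = 0.1141.
Step 5 — 3dB bandwidth: Δω = ω₀/Q = 3.313e+04 rad/s; BW = Δω/(2π) = 5273 Hz.

(a) f₀ = 601.4 Hz  (b) Q = 0.1141  (c) BW = 5273 Hz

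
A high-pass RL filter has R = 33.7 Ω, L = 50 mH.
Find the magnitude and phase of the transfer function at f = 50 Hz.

Step 1 — Angular frequency: ω = 2π·50 = 314.2 rad/s.
Step 2 — Transfer function: H(jω) = jωL/(R + jωL).
Step 3 — Numerator jωL = j·15.71; denominator R + jωL = 33.7 + j15.71.
Step 4 — H = 0.1785 + j0.3829.
Step 5 — Magnitude: |H| = 0.4225 (-7.5 dB); phase: φ = 65.0°.

|H| = 0.4225 (-7.5 dB), φ = 65.0°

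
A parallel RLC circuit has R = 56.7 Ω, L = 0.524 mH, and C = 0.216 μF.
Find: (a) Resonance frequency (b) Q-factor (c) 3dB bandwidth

Step 1 — Resonance: ω₀ = 1/√(LC) = 1/√(0.000524·2.16e-07) = 9.4e+04 rad/s.
Step 2 — f₀ = ω₀/(2π) = 1.496e+04 Hz.
Step 3 — Parallel Q: Q = R/(ω₀L) = 56.7/(9.4e+04·0.000524) = 1.151.
Step 4 — Bandwidth: Δω = ω₀/Q = 8.165e+04 rad/s; BW = Δω/(2π) = 1.3e+04 Hz.

(a) f₀ = 1.496e+04 Hz  (b) Q = 1.151  (c) BW = 1.3e+04 Hz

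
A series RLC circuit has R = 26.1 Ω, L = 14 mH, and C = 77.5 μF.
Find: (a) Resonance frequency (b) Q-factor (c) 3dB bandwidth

Step 1 — Resonance condition Im(Z)=0 gives ω₀ = 1/√(LC).
Step 2 — ω₀ = 1/√(0.014·7.75e-05) = 960 rad/s.
Step 3 — f₀ = ω₀/(2π) = 152.8 Hz.
Step 4 — Series Q: Q = ω₀L/R = 960·0.014/26.1 = 0.515.
Step 5 — 3dB bandwidth: Δω = ω₀/Q = 1864 rad/s; BW = Δω/(2π) = 296.7 Hz.

(a) f₀ = 152.8 Hz  (b) Q = 0.515  (c) BW = 296.7 Hz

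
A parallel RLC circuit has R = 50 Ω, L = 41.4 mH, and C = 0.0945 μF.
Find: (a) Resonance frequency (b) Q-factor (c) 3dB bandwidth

Step 1 — Resonance: ω₀ = 1/√(LC) = 1/√(0.0414·9.45e-08) = 1.599e+04 rad/s.
Step 2 — f₀ = ω₀/(2π) = 2545 Hz.
Step 3 — Parallel Q: Q = R/(ω₀L) = 50/(1.599e+04·0.0414) = 0.07554.
Step 4 — Bandwidth: Δω = ω₀/Q = 2.116e+05 rad/s; BW = Δω/(2π) = 3.368e+04 Hz.

(a) f₀ = 2545 Hz  (b) Q = 0.07554  (c) BW = 3.368e+04 Hz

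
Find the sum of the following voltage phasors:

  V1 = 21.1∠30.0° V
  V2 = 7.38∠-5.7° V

Step 1 — Convert each phasor to rectangular form:
  V1 = 21.1·(cos(30.0°) + j·sin(30.0°)) = 18.27 + j10.55 V
  V2 = 7.38·(cos(-5.7°) + j·sin(-5.7°)) = 7.344 - j0.733 V
Step 2 — Sum components: V_total = 25.62 + j9.817 V.
Step 3 — Convert to polar: |V_total| = 27.43 V, ∠V_total = 21.0°.

V_total = 27.43∠21.0° V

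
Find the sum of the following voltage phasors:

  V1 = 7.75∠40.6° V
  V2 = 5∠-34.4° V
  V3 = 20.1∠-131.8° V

Step 1 — Convert each phasor to rectangular form:
  V1 = 7.75·(cos(40.6°) + j·sin(40.6°)) = 5.884 + j5.044 V
  V2 = 5·(cos(-34.4°) + j·sin(-34.4°)) = 4.126 - j2.825 V
  V3 = 20.1·(cos(-131.8°) + j·sin(-131.8°)) = -13.4 - j14.98 V
Step 2 — Sum components: V_total = -3.387 - j12.77 V.
Step 3 — Convert to polar: |V_total| = 13.21 V, ∠V_total = -104.9°.

V_total = 13.21∠-104.9° V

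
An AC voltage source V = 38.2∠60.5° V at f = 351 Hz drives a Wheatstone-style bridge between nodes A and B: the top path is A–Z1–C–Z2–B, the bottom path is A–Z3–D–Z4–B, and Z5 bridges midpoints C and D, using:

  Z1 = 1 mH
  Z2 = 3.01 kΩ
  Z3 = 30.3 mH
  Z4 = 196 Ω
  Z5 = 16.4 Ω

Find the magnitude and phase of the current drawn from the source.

Step 1 — Angular frequency: ω = 2π·f = 2π·351 = 2205 rad/s.
Step 2 — Component impedances:
  Z1: Z = jωL = j·2205·0.001 = 0 + j2.205 Ω
  Z2: Z = R = 3010 Ω
  Z3: Z = jωL = j·2205·0.0303 = 0 + j66.82 Ω
  Z4: Z = R = 196 Ω
  Z5: Z = R = 16.4 Ω
Step 3 — Bridge requires nodal analysis (the Z5 bridge couples midpoints C and D, so the two paths cannot be reduced to a simple series/parallel combination). Setting node B to ground and injecting 1 A at node A, the 3-node admittance system at A, C, D solves to V_A = Z_AB = 196.7 + j5.139 Ω = 196.8∠1.5° Ω.
Step 4 — Source phasor: V = 38.2∠60.5° V = 18.81 + j33.25 V.
Step 5 — Ohm's law: I = V / Z_total = (18.81 + j33.25) / (196.7 + j5.139) = 0.09996 + j0.1664 A.
Step 6 — Convert to polar: |I| = 0.1941 A, ∠I = 59.0°.

I = 0.1941∠59.0° A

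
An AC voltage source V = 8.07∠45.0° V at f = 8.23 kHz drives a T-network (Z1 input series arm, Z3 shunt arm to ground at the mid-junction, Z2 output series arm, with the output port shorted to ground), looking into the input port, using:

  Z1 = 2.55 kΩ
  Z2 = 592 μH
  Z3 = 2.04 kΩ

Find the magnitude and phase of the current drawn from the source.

Step 1 — Angular frequency: ω = 2π·f = 2π·8230 = 5.171e+04 rad/s.
Step 2 — Component impedances:
  Z1: Z = R = 2550 Ω
  Z2: Z = jωL = j·5.171e+04·0.000592 = 0 + j30.61 Ω
  Z3: Z = R = 2040 Ω
Step 3 — With the output port shorted to ground, the output series arm Z2 runs from the junction to ground; the shunt arm Z3 also runs from the junction to ground. They appear in parallel: Z3 || Z2 = 0.4593 + j30.61 Ω.
Step 4 — Series with input arm Z1: Z_in = Z1 + (Z3 || Z2) = 2550 + j30.61 Ω = 2551∠0.7° Ω.
Step 5 — Source phasor: V = 8.07∠45.0° V = 5.706 + j5.706 V.
Step 6 — Ohm's law: I = V / Z_total = (5.706 + j5.706) / (2550 + j30.61) = 0.002264 + j0.00221 A.
Step 7 — Convert to polar: |I| = 0.003164 A, ∠I = 44.3°.

I = 0.003164∠44.3° A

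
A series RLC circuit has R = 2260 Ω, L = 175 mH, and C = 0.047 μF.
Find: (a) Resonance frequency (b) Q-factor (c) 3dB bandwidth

Step 1 — Resonance: ω₀ = 1/√(LC) = 1/√(0.175·4.7e-08) = 1.103e+04 rad/s.
Step 2 — f₀ = ω₀/(2π) = 1755 Hz.
Step 3 — Series Q: Q = ω₀L/R = 1.103e+04·0.175/2260 = 0.8538.
Step 4 — Bandwidth: Δω = ω₀/Q = 1.291e+04 rad/s; BW = Δω/(2π) = 2055 Hz.

(a) f₀ = 1755 Hz  (b) Q = 0.8538  (c) BW = 2055 Hz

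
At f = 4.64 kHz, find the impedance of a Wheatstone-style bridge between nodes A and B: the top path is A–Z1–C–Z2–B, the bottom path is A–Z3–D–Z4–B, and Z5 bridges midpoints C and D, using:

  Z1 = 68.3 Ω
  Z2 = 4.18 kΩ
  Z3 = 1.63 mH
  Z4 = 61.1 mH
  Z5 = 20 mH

Step 1 — Angular frequency: ω = 2π·f = 2π·4640 = 2.915e+04 rad/s.
Step 2 — Component impedances:
  Z1: Z = R = 68.3 Ω
  Z2: Z = R = 4180 Ω
  Z3: Z = jωL = j·2.915e+04·0.00163 = 0 + j47.52 Ω
  Z4: Z = jωL = j·2.915e+04·0.0611 = 0 + j1781 Ω
  Z5: Z = jωL = j·2.915e+04·0.02 = 0 + j583.1 Ω
Step 3 — Bridge requires nodal analysis (the Z5 bridge couples midpoints C and D, so the two paths cannot be reduced to a simple series/parallel combination). Setting node B to ground and injecting 1 A at node A, the 3-node admittance system at A, C, D solves to V_A = Z_AB = 663.9 + j1543 Ω = 1679∠66.7° Ω.

Z = 663.9 + j1543 Ω = 1679∠66.7° Ω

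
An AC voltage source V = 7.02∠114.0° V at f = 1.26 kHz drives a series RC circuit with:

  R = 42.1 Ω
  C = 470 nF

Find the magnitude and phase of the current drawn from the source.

Step 1 — Angular frequency: ω = 2π·f = 2π·1260 = 7917 rad/s.
Step 2 — Component impedances:
  R: Z = R = 42.1 Ω
  C: Z = 1/(jωC) = -j/(ω·C) = 0 - j268.8 Ω
Step 3 — Series combination: Z_total = R + C = 42.1 - j268.8 Ω = 272∠-81.1° Ω.
Step 4 — Source phasor: V = 7.02∠114.0° V = -2.855 + j6.413 V.
Step 5 — Ohm's law: I = V / Z_total = (-2.855 + j6.413) / (42.1 - j268.8) = -0.02492 - j0.006721 A.
Step 6 — Convert to polar: |I| = 0.02581 A, ∠I = -164.9°.

I = 0.02581∠-164.9° A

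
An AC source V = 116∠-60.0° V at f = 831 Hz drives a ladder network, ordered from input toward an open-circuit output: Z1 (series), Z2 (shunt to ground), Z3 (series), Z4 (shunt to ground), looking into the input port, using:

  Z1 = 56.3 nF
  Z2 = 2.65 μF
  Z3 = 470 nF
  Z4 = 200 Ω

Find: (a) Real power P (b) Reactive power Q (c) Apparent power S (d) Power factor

Step 1 — Angular frequency: ω = 2π·f = 2π·831 = 5221 rad/s.
Step 2 — Component impedances:
  Z1: Z = 1/(jωC) = -j/(ω·C) = 0 - j3402 Ω
  Z2: Z = 1/(jωC) = -j/(ω·C) = 0 - j72.27 Ω
  Z3: Z = 1/(jωC) = -j/(ω·C) = 0 - j407.5 Ω
  Z4: Z = R = 200 Ω
Step 3 — Ladder network (open output): work backward from the far end, alternating series and parallel combinations. Z_in = 3.867 - j3465 Ω = 3465∠-89.9° Ω.
Step 4 — Source phasor: V = 116∠-60.0° V = 58 - j100.5 V.
Step 5 — Current: I = V / Z = 0.02901 + j0.01671 A = 0.03348∠29.9° A.
Step 6 — Complex power: S = V·I* = 0.004334 - j3.884 VA.
Step 7 — Real power: P = Re(S) = 0.004334 W.
Step 8 — Reactive power: Q = Im(S) = -3.884 VAR.
Step 9 — Apparent power: |S| = 3.884 VA.
Step 10 — Power factor: PF = P/|S| = 0.001116 (leading).

(a) P = 0.004334 W  (b) Q = -3.884 VAR  (c) S = 3.884 VA  (d) PF = 0.001116 (leading)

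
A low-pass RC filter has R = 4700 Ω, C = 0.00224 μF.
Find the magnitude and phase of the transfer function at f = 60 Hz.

Step 1 — Angular frequency: ω = 2π·60 = 377 rad/s.
Step 2 — Transfer function: H(jω) = 1/(1 + jωRC).
Step 3 — Denominator: 1 + jωRC = 1 + j·377·4700·2.24e-09 = 1 + j0.003969.
Step 4 — H = 1 - j0.003969.
Step 5 — Magnitude: |H| = 1 (-0.0 dB); phase: φ = -0.2°.

|H| = 1 (-0.0 dB), φ = -0.2°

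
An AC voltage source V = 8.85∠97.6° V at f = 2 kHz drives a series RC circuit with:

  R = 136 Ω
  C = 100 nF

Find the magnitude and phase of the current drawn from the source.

Step 1 — Angular frequency: ω = 2π·f = 2π·2000 = 1.257e+04 rad/s.
Step 2 — Component impedances:
  R: Z = R = 136 Ω
  C: Z = 1/(jωC) = -j/(ω·C) = 0 - j795.8 Ω
Step 3 — Series combination: Z_total = R + C = 136 - j795.8 Ω = 807.3∠-80.3° Ω.
Step 4 — Source phasor: V = 8.85∠97.6° V = -1.17 + j8.772 V.
Step 5 — Ohm's law: I = V / Z_total = (-1.17 + j8.772) / (136 - j795.8) = -0.01095 + j0.0004014 A.
Step 6 — Convert to polar: |I| = 0.01096 A, ∠I = 177.9°.

I = 0.01096∠177.9° A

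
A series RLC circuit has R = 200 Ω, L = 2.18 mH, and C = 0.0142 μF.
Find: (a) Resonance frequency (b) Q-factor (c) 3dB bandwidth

Step 1 — Resonance: ω₀ = 1/√(LC) = 1/√(0.00218·1.42e-08) = 1.797e+05 rad/s.
Step 2 — f₀ = ω₀/(2π) = 2.861e+04 Hz.
Step 3 — Series Q: Q = ω₀L/R = 1.797e+05·0.00218/200 = 1.959.
Step 4 — Bandwidth: Δω = ω₀/Q = 9.174e+04 rad/s; BW = Δω/(2π) = 1.46e+04 Hz.

(a) f₀ = 2.861e+04 Hz  (b) Q = 1.959  (c) BW = 1.46e+04 Hz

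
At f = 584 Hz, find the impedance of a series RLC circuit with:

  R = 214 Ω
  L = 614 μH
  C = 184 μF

Step 1 — Angular frequency: ω = 2π·f = 2π·584 = 3669 rad/s.
Step 2 — Component impedances:
  R: Z = R = 214 Ω
  L: Z = jωL = j·3669·0.000614 = 0 + j2.253 Ω
  C: Z = 1/(jωC) = -j/(ω·C) = 0 - j1.481 Ω
Step 3 — Series combination: Z_total = R + L + C = 214 + j0.7719 Ω = 214∠0.2° Ω.

Z = 214 + j0.7719 Ω = 214∠0.2° Ω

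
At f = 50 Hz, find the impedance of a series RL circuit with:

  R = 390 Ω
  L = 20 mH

Step 1 — Angular frequency: ω = 2π·f = 2π·50 = 314.2 rad/s.
Step 2 — Component impedances:
  R: Z = R = 390 Ω
  L: Z = jωL = j·314.2·0.02 = 0 + j6.283 Ω
Step 3 — Series combination: Z_total = R + L = 390 + j6.283 Ω = 390.1∠0.9° Ω.

Z = 390 + j6.283 Ω = 390.1∠0.9° Ω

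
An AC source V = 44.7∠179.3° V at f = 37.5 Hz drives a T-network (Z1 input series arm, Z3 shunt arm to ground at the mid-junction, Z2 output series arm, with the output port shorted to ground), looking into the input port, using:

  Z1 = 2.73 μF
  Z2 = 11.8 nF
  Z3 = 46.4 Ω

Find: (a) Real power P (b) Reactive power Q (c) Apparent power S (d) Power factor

Step 1 — Angular frequency: ω = 2π·f = 2π·37.5 = 235.6 rad/s.
Step 2 — Component impedances:
  Z1: Z = 1/(jωC) = -j/(ω·C) = 0 - j1555 Ω
  Z2: Z = 1/(jωC) = -j/(ω·C) = 0 - j3.597e+05 Ω
  Z3: Z = R = 46.4 Ω
Step 3 — With the output port shorted to ground, the output series arm Z2 runs from the junction to ground; the shunt arm Z3 also runs from the junction to ground. They appear in parallel: Z3 || Z2 = 46.4 - j0.005986 Ω.
Step 4 — Series with input arm Z1: Z_in = Z1 + (Z3 || Z2) = 46.4 - j1555 Ω = 1555∠-88.3° Ω.
Step 5 — Source phasor: V = 44.7∠179.3° V = -44.7 + j0.5461 V.
Step 6 — Current: I = V / Z = -0.001208 - j0.02871 A = 0.02874∠-92.4° A.
Step 7 — Complex power: S = V·I* = 0.03833 - j1.284 VA.
Step 8 — Real power: P = Re(S) = 0.03833 W.
Step 9 — Reactive power: Q = Im(S) = -1.284 VAR.
Step 10 — Apparent power: |S| = 1.285 VA.
Step 11 — Power factor: PF = P/|S| = 0.02983 (leading).

(a) P = 0.03833 W  (b) Q = -1.284 VAR  (c) S = 1.285 VA  (d) PF = 0.02983 (leading)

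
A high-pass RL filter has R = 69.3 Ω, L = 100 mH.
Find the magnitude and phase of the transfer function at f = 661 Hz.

Step 1 — Angular frequency: ω = 2π·661 = 4153 rad/s.
Step 2 — Transfer function: H(jω) = jωL/(R + jωL).
Step 3 — Numerator jωL = j·415.3; denominator R + jωL = 69.3 + j415.3.
Step 4 — H = 0.9729 + j0.1623.
Step 5 — Magnitude: |H| = 0.9864 (-0.1 dB); phase: φ = 9.5°.

|H| = 0.9864 (-0.1 dB), φ = 9.5°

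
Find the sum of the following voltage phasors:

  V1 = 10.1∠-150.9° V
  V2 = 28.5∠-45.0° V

Step 1 — Convert each phasor to rectangular form:
  V1 = 10.1·(cos(-150.9°) + j·sin(-150.9°)) = -8.825 - j4.912 V
  V2 = 28.5·(cos(-45.0°) + j·sin(-45.0°)) = 20.15 - j20.15 V
Step 2 — Sum components: V_total = 11.33 - j25.06 V.
Step 3 — Convert to polar: |V_total| = 27.51 V, ∠V_total = -65.7°.

V_total = 27.51∠-65.7° V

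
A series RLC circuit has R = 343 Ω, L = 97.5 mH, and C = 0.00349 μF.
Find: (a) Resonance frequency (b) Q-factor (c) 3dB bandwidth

Step 1 — Resonance condition Im(Z)=0 gives ω₀ = 1/√(LC).
Step 2 — ω₀ = 1/√(0.0975·3.49e-09) = 5.421e+04 rad/s.
Step 3 — f₀ = ω₀/(2π) = 8628 Hz.
Step 4 — Series Q: Q = ω₀L/R = 5.421e+04·0.0975/343 = 15.41.
Step 5 — 3dB bandwidth: Δω = ω₀/Q = 3518 rad/s; BW = Δω/(2π) = 559.9 Hz.

(a) f₀ = 8628 Hz  (b) Q = 15.41  (c) BW = 559.9 Hz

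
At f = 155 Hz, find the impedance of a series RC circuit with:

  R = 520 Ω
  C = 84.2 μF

Step 1 — Angular frequency: ω = 2π·f = 2π·155 = 973.9 rad/s.
Step 2 — Component impedances:
  R: Z = R = 520 Ω
  C: Z = 1/(jωC) = -j/(ω·C) = 0 - j12.19 Ω
Step 3 — Series combination: Z_total = R + C = 520 - j12.19 Ω = 520.1∠-1.3° Ω.

Z = 520 - j12.19 Ω = 520.1∠-1.3° Ω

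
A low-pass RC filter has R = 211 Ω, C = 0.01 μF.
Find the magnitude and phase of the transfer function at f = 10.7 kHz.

Step 1 — Angular frequency: ω = 2π·1.07e+04 = 6.723e+04 rad/s.
Step 2 — Transfer function: H(jω) = 1/(1 + jωRC).
Step 3 — Denominator: 1 + jωRC = 1 + j·6.723e+04·211·1e-08 = 1 + j0.1419.
Step 4 — H = 0.9803 - j0.1391.
Step 5 — Magnitude: |H| = 0.9901 (-0.1 dB); phase: φ = -8.1°.

|H| = 0.9901 (-0.1 dB), φ = -8.1°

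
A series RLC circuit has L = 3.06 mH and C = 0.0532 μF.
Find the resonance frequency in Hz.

Step 1 — Resonance condition Im(Z)=0 gives ω₀ = 1/√(LC).
Step 2 — ω₀ = 1/√(0.00306·5.32e-08) = 7.838e+04 rad/s.
Step 3 — f₀ = ω₀/(2π) = 1.247e+04 Hz.

f₀ = 1.247e+04 Hz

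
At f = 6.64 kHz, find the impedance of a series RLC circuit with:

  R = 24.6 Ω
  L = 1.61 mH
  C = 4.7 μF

Step 1 — Angular frequency: ω = 2π·f = 2π·6640 = 4.172e+04 rad/s.
Step 2 — Component impedances:
  R: Z = R = 24.6 Ω
  L: Z = jωL = j·4.172e+04·0.00161 = 0 + j67.17 Ω
  C: Z = 1/(jωC) = -j/(ω·C) = 0 - j5.1 Ω
Step 3 — Series combination: Z_total = R + L + C = 24.6 + j62.07 Ω = 66.77∠68.4° Ω.

Z = 24.6 + j62.07 Ω = 66.77∠68.4° Ω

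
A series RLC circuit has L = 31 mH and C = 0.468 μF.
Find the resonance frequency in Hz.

Step 1 — Resonance condition Im(Z)=0 gives ω₀ = 1/√(LC).
Step 2 — ω₀ = 1/√(0.031·4.68e-07) = 8302 rad/s.
Step 3 — f₀ = ω₀/(2π) = 1321 Hz.

f₀ = 1321 Hz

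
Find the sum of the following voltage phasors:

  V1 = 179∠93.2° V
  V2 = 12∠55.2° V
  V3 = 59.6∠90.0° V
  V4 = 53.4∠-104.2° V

Step 1 — Convert each phasor to rectangular form:
  V1 = 179·(cos(93.2°) + j·sin(93.2°)) = -9.992 + j178.7 V
  V2 = 12·(cos(55.2°) + j·sin(55.2°)) = 6.849 + j9.854 V
  V3 = 59.6·(cos(90.0°) + j·sin(90.0°)) = 0 + j59.6 V
  V4 = 53.4·(cos(-104.2°) + j·sin(-104.2°)) = -13.1 - j51.77 V
Step 2 — Sum components: V_total = -16.24 + j196.4 V.
Step 3 — Convert to polar: |V_total| = 197.1 V, ∠V_total = 94.7°.

V_total = 197.1∠94.7° V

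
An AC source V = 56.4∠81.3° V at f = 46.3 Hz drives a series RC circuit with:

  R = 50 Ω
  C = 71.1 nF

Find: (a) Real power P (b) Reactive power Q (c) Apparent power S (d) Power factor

Step 1 — Angular frequency: ω = 2π·f = 2π·46.3 = 290.9 rad/s.
Step 2 — Component impedances:
  R: Z = R = 50 Ω
  C: Z = 1/(jωC) = -j/(ω·C) = 0 - j4.835e+04 Ω
Step 3 — Series combination: Z_total = R + C = 50 - j4.835e+04 Ω = 4.835e+04∠-89.9° Ω.
Step 4 — Source phasor: V = 56.4∠81.3° V = 8.531 + j55.75 V.
Step 5 — Current: I = V / Z = -0.001153 + j0.0001776 A = 0.001167∠171.2° A.
Step 6 — Complex power: S = V·I* = 6.804e-05 - j0.06579 VA.
Step 7 — Real power: P = Re(S) = 6.804e-05 W.
Step 8 — Reactive power: Q = Im(S) = -0.06579 VAR.
Step 9 — Apparent power: |S| = 0.06579 VA.
Step 10 — Power factor: PF = P/|S| = 0.001034 (leading).

(a) P = 6.804e-05 W  (b) Q = -0.06579 VAR  (c) S = 0.06579 VA  (d) PF = 0.001034 (leading)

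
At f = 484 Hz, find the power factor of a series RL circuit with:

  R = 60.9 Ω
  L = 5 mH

Step 1 — Angular frequency: ω = 2π·f = 2π·484 = 3041 rad/s.
Step 2 — Component impedances:
  R: Z = R = 60.9 Ω
  L: Z = jωL = j·3041·0.005 = 0 + j15.21 Ω
Step 3 — Series combination: Z_total = R + L = 60.9 + j15.21 Ω = 62.77∠14.0° Ω.
Step 4 — Power factor: PF = cos(φ) = Re(Z)/|Z| = 60.9/62.77 = 0.9702.
Step 5 — Type: Im(Z) = 15.21 ⇒ lagging (phase φ = 14.0°).

PF = 0.9702 (lagging, φ = 14.0°)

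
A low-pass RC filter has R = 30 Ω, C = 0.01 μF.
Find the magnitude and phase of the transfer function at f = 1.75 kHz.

Step 1 — Angular frequency: ω = 2π·1750 = 1.1e+04 rad/s.
Step 2 — Transfer function: H(jω) = 1/(1 + jωRC).
Step 3 — Denominator: 1 + jωRC = 1 + j·1.1e+04·30·1e-08 = 1 + j0.003299.
Step 4 — H = 1 - j0.003299.
Step 5 — Magnitude: |H| = 1 (-0.0 dB); phase: φ = -0.2°.

|H| = 1 (-0.0 dB), φ = -0.2°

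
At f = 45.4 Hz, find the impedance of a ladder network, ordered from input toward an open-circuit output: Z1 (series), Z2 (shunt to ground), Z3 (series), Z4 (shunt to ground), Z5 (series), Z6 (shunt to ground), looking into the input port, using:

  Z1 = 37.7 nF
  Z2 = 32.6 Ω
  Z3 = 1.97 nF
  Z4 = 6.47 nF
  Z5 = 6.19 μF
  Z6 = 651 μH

Step 1 — Angular frequency: ω = 2π·f = 2π·45.4 = 285.3 rad/s.
Step 2 — Component impedances:
  Z1: Z = 1/(jωC) = -j/(ω·C) = 0 - j9.299e+04 Ω
  Z2: Z = R = 32.6 Ω
  Z3: Z = 1/(jωC) = -j/(ω·C) = 0 - j1.78e+06 Ω
  Z4: Z = 1/(jωC) = -j/(ω·C) = 0 - j5.418e+05 Ω
  Z5: Z = 1/(jωC) = -j/(ω·C) = 0 - j566.3 Ω
  Z6: Z = jωL = j·285.3·0.000651 = 0 + j0.1857 Ω
Step 3 — Ladder network (open output): work backward from the far end, alternating series and parallel combinations. Z_in = 32.6 - j9.299e+04 Ω = 9.299e+04∠-90.0° Ω.

Z = 32.6 - j9.299e+04 Ω = 9.299e+04∠-90.0° Ω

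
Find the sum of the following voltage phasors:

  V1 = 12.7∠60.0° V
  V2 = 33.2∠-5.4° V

Step 1 — Convert each phasor to rectangular form:
  V1 = 12.7·(cos(60.0°) + j·sin(60.0°)) = 6.35 + j11 V
  V2 = 33.2·(cos(-5.4°) + j·sin(-5.4°)) = 33.05 - j3.124 V
Step 2 — Sum components: V_total = 39.4 + j7.874 V.
Step 3 — Convert to polar: |V_total| = 40.18 V, ∠V_total = 11.3°.

V_total = 40.18∠11.3° V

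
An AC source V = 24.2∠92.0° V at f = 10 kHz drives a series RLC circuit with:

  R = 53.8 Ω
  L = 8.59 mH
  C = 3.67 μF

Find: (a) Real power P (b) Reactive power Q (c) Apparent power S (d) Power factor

Step 1 — Angular frequency: ω = 2π·f = 2π·1e+04 = 6.283e+04 rad/s.
Step 2 — Component impedances:
  R: Z = R = 53.8 Ω
  L: Z = jωL = j·6.283e+04·0.00859 = 0 + j539.7 Ω
  C: Z = 1/(jωC) = -j/(ω·C) = 0 - j4.337 Ω
Step 3 — Series combination: Z_total = R + L + C = 53.8 + j535.4 Ω = 538.1∠84.3° Ω.
Step 4 — Source phasor: V = 24.2∠92.0° V = -0.8446 + j24.19 V.
Step 5 — Current: I = V / Z = 0.04456 + j0.006056 A = 0.04497∠7.7° A.
Step 6 — Complex power: S = V·I* = 0.1088 + j1.083 VA.
Step 7 — Real power: P = Re(S) = 0.1088 W.
Step 8 — Reactive power: Q = Im(S) = 1.083 VAR.
Step 9 — Apparent power: |S| = 1.088 VA.
Step 10 — Power factor: PF = P/|S| = 0.09998 (lagging).

(a) P = 0.1088 W  (b) Q = 1.083 VAR  (c) S = 1.088 VA  (d) PF = 0.09998 (lagging)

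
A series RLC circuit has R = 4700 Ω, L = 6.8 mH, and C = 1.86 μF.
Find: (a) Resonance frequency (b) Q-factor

Step 1 — Resonance condition Im(Z)=0 gives ω₀ = 1/√(LC).
Step 2 — ω₀ = 1/√(0.0068·1.86e-06) = 8892 rad/s.
Step 3 — f₀ = ω₀/(2π) = 1415 Hz.
Step 4 — Series Q: Q = ω₀L/R = 8892·0.0068/4700 = 0.01286.

(a) f₀ = 1415 Hz  (b) Q = 0.01286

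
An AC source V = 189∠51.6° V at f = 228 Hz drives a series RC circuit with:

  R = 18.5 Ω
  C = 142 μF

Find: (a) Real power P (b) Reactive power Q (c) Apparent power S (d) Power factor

Step 1 — Angular frequency: ω = 2π·f = 2π·228 = 1433 rad/s.
Step 2 — Component impedances:
  R: Z = R = 18.5 Ω
  C: Z = 1/(jωC) = -j/(ω·C) = 0 - j4.916 Ω
Step 3 — Series combination: Z_total = R + C = 18.5 - j4.916 Ω = 19.14∠-14.9° Ω.
Step 4 — Source phasor: V = 189∠51.6° V = 117.4 + j148.1 V.
Step 5 — Current: I = V / Z = 3.94 + j9.053 A = 9.874∠66.5° A.
Step 6 — Complex power: S = V·I* = 1804 - j479.2 VA.
Step 7 — Real power: P = Re(S) = 1804 W.
Step 8 — Reactive power: Q = Im(S) = -479.2 VAR.
Step 9 — Apparent power: |S| = 1866 VA.
Step 10 — Power factor: PF = P/|S| = 0.9665 (leading).

(a) P = 1804 W  (b) Q = -479.2 VAR  (c) S = 1866 VA  (d) PF = 0.9665 (leading)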